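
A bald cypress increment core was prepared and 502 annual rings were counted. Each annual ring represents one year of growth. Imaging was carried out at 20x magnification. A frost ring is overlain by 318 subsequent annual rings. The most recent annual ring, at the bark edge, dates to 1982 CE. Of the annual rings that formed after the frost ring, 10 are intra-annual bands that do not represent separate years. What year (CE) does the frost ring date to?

There are 318 annual rings younger than the frost ring.
318 − 10 false = 308 true annual rings after the frost ring.
Counting back 308 years from 1982 CE places the frost ring in 1982 − 308 = 1674 CE.

1674 CE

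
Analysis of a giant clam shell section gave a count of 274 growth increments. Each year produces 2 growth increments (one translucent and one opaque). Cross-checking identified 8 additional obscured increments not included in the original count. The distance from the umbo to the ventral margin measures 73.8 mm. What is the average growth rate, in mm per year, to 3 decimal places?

After corrections the count is 274 + 8 = 282 growth increments.
With 2 growth increments per year, 282 / 2 = 141 years.
73.8 mm over 141 years gives 73.8 / 141 ≈ 0.523 mm per year.

0.523 mm per year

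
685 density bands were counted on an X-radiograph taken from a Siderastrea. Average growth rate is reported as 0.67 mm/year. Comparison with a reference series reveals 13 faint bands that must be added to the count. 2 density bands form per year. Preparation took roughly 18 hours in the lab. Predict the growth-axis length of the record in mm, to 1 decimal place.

Adjusted count: 685 + 13 = 698 density bands.
698 density bands at 2 per year is 698 / 2 = 349 years.
349 years at 0.67 mm/year gives 0.67 × 349 = 233.8 mm.

233.8 mm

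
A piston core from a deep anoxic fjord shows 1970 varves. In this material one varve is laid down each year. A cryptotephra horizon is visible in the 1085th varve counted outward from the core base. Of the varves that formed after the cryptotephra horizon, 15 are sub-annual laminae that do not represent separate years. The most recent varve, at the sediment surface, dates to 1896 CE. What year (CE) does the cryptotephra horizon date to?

The cryptotephra horizon sits at varve 1085 from the core base, so 1970 − 1085 = 885 varves formed after it.
Excluding 15 false varves: 885 − 15 = 870.
1896 − 870 = 1026 CE.

1026 CE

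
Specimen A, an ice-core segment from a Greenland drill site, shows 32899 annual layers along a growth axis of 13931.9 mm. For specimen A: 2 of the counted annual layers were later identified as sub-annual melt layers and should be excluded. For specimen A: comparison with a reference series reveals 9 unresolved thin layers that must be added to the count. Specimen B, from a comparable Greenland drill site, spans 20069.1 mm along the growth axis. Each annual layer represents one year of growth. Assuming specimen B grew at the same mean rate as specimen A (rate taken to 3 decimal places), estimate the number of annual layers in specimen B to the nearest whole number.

47445 annual layers

Specimen A: adjusted count: 32899 − 2 + 9 = 32906 annual layers.
A: 13931.9 mm over 32906 years gives 13931.9 / 32906 ≈ 0.423 mm per year.
Specimen B: 20069.1 mm / 0.423 mm per year = 47444.68 years ≈ 47445 annual layers.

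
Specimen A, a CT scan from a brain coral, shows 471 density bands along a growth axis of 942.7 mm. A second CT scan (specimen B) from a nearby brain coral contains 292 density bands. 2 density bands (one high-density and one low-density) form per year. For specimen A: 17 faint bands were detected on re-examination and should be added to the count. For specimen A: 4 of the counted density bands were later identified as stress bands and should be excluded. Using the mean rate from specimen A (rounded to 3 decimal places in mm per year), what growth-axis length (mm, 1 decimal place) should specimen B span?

568.7 mm

Specimen A: true density band count = 471 − 4 + 17 = 484.
Specimen A: 484 density bands at 2 per year is 484 / 2 = 242 years.
A: 942.7 mm over 242 years gives 942.7 / 242 ≈ 3.895 mm per year.
Specimen B: dividing by 2 density bands per year: 292 / 2 = 146 years. B's length ≈ 3.895 × 146 = 568.7 mm.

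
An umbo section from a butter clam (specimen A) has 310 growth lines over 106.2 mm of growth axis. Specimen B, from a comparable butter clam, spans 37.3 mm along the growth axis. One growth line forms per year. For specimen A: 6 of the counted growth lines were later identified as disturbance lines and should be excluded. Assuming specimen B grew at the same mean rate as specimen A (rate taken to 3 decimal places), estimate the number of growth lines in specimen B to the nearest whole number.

Specimen A: adjusted count: 310 − 6 = 304 growth lines.
A: Extension rate ≈ 106.2 / 304 = 0.349 mm per year.
Specimen B: 37.3 mm / 0.349 mm per year = 106.88 years ≈ 107 growth lines.

107 growth lines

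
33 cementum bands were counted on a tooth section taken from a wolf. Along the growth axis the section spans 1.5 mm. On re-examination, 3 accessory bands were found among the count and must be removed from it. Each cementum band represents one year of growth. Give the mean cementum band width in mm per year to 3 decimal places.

0.050 mm per year

Adjusted count: 33 − 3 = 30 cementum bands.
Extension rate ≈ 1.5 / 30 = 0.050 mm per year.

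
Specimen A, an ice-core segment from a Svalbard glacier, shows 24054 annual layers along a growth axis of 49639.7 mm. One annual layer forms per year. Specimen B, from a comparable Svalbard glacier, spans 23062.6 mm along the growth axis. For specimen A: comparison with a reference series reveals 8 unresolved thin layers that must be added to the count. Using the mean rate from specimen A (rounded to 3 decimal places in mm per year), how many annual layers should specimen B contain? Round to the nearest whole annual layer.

Specimen A: after corrections the count is 24054 + 8 = 24062 annual layers.
A: Extension rate ≈ 49639.7 / 24062 = 2.063 mm per year.
B spans 23062.6 / 2.063 = 11179.16 years ≈ 11179 annual layers.

11179 annual layers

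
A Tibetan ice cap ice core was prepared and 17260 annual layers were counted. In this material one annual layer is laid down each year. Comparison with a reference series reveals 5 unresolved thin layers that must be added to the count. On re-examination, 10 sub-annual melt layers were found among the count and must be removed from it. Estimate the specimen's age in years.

17255 years

After corrections the count is 17260 − 10 + 5 = 17255 annual layers.
At one annual layer per year, that is 17255 years.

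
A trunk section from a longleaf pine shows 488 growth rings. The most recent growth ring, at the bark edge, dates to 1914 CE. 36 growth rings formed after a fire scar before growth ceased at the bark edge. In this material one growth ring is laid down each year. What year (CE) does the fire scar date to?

36 growth rings post-date the fire scar.
The growth ring at the bark edge is 1914 CE, so the fire scar dates to 1914 − 36 = 1878 CE.

1878 CE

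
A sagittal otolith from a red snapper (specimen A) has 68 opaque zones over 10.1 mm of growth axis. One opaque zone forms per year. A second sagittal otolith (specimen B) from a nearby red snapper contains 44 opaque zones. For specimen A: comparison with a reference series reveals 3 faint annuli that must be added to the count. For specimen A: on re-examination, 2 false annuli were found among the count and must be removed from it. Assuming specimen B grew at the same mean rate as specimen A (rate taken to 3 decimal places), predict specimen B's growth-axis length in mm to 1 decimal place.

6.4 mm

Specimen A: after corrections the count is 68 − 2 + 3 = 69 opaque zones.
A: Extension rate ≈ 10.1 / 69 = 0.146 mm per year.
Length of B = 0.146 × 44 = 6.4 mm.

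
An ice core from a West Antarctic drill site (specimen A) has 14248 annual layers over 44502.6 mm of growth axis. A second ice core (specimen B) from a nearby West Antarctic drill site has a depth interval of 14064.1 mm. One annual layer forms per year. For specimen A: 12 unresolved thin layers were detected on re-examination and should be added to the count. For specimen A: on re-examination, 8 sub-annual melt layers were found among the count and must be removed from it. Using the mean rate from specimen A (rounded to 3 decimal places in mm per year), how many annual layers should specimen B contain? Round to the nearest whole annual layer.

4503 annual layers

Specimen A: after corrections the count is 14248 − 8 + 12 = 14252 annual layers.
A: Extension rate ≈ 44502.6 / 14252 = 3.123 mm/year.
B spans 14064.1 / 3.123 = 4503.39 years ≈ 4503 annual layers.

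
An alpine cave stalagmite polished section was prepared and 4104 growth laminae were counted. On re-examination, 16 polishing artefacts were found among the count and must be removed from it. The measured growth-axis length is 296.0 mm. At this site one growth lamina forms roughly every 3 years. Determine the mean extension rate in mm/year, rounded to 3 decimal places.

After corrections the count is 4104 − 16 = 4088 growth laminae.
Multiplying by 3 years per growth lamina: 4088 × 3 = 12264 years.
Extension rate ≈ 296.0 / 12264 = 0.024 mm/year.

0.024 mm/year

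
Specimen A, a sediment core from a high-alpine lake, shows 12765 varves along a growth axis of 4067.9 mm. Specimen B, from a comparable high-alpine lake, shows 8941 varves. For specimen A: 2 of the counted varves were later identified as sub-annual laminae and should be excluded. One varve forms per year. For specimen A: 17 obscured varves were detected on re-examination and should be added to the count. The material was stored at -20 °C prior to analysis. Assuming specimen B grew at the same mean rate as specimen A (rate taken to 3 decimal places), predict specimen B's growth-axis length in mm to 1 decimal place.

Specimen A: adjusted count: 12765 − 2 + 17 = 12780 varves.
A: Extension rate ≈ 4067.9 / 12780 = 0.318 mm/yr.
B's length ≈ 0.318 × 8941 = 2843.2 mm.

2843.2 mm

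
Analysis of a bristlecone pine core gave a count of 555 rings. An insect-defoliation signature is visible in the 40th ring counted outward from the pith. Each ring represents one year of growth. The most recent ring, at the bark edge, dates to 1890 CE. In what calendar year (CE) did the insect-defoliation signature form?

The insect-defoliation signature sits at ring 40 from the pith, so 555 − 40 = 515 rings formed after it.
Counting back 515 years from 1890 CE places the insect-defoliation signature in 1890 − 515 = 1375 CE.

1375 CE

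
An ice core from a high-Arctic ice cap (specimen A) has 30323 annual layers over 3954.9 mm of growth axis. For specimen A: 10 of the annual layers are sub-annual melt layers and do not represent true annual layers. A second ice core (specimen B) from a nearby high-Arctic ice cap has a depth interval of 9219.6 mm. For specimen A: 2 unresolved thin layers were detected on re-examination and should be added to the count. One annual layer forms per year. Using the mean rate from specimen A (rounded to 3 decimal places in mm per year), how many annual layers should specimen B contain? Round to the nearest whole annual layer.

Specimen A: true annual layer count = 30323 − 10 + 2 = 30315.
A: 3954.9 mm over 30315 years gives 3954.9 / 30315 ≈ 0.130 mm/year.
Specimen B: 9219.6 mm / 0.130 mm per year = 70920.00 years ≈ 70920 annual layers.

70920 annual layers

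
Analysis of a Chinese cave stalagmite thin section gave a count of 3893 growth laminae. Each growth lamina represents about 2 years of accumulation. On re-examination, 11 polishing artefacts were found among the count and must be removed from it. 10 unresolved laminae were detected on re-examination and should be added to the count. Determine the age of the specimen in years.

7784 yr

After corrections the count is 3893 − 11 + 10 = 3892 growth laminae.
3892 growth laminae at 2 years each span 3892 × 2 = 7784 years.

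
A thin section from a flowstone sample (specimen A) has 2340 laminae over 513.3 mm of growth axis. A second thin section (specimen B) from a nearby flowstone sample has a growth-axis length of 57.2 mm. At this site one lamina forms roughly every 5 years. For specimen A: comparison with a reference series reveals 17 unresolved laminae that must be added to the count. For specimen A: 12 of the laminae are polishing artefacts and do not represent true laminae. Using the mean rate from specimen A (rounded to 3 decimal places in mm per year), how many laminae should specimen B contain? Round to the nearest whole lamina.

Specimen A: after corrections the count is 2340 − 12 + 17 = 2345 laminae.
Specimen A: multiplying by 5 years per lamina: 2345 × 5 = 11725 years.
A: 513.3 mm over 11725 years gives 513.3 / 11725 ≈ 0.044 mm/year.
B spans 57.2 / 0.044 = 1300.00 years; at 5 years per lamina that is 1300.00 / 5 ≈ 260 laminae.

260 laminae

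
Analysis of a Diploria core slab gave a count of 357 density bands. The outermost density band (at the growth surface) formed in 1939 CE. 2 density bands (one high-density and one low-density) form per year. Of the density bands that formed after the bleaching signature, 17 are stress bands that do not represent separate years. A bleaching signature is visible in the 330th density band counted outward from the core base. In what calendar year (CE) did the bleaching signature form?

Between density band 330 and the growth surface there are 357 − 330 = 27 density bands.
Excluding 17 false density bands: 27 − 17 = 10.
With 2 density bands per year, 10 / 2 = 5 years.
The density band at the growth surface is 1939 CE, so the bleaching signature dates to 1939 − 5 = 1934 CE.

1934 CE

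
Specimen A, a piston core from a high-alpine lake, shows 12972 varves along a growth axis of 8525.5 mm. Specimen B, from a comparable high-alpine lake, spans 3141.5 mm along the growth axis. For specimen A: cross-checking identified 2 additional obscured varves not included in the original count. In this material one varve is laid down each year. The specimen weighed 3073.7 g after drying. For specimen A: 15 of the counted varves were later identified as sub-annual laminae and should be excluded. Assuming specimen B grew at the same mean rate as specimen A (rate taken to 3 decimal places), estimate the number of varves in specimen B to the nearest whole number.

4774 varves

Specimen A: true varve count = 12972 − 15 + 2 = 12959.
A: 8525.5 mm over 12959 years gives 8525.5 / 12959 ≈ 0.658 mm/yr.
Specimen B: 3141.5 mm / 0.658 mm per year = 4774.32 years ≈ 4774 varves.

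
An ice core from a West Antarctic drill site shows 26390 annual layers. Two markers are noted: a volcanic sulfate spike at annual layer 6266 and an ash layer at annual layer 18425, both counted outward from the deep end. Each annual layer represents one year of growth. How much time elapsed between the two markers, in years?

12159 years

The two markers are separated by 18425 − 6266 = 12159 annual layers.
At one annual layer per year, 12159 years elapsed between them.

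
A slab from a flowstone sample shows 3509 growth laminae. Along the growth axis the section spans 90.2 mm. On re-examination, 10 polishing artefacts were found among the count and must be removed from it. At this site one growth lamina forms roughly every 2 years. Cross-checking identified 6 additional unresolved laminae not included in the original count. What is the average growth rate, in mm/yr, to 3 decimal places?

After corrections the count is 3509 − 10 + 6 = 3505 growth laminae.
3505 growth laminae at 2 years each span 3505 × 2 = 7010 years.
90.2 mm over 7010 years gives 90.2 / 7010 ≈ 0.013 mm/yr.

0.013 mm/yr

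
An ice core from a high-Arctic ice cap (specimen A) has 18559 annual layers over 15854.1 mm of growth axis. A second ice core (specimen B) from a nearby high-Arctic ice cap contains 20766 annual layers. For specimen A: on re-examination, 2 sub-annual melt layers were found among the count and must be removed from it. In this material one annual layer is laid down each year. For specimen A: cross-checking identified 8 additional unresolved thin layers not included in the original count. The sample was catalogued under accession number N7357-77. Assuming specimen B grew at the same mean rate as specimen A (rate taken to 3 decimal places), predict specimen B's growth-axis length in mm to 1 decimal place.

17734.2 mm

Specimen A: true annual layer count = 18559 − 2 + 8 = 18565.
A: 15854.1 mm over 18565 years gives 15854.1 / 18565 ≈ 0.854 mm/year.
For B, 0.854 mm/year × 20766 years = 17734.2 mm.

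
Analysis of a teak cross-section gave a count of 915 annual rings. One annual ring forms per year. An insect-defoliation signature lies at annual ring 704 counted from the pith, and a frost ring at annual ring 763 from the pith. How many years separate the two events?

59 yr

The two markers are separated by 763 − 704 = 59 annual rings.
One annual ring per year makes the interval 59 years.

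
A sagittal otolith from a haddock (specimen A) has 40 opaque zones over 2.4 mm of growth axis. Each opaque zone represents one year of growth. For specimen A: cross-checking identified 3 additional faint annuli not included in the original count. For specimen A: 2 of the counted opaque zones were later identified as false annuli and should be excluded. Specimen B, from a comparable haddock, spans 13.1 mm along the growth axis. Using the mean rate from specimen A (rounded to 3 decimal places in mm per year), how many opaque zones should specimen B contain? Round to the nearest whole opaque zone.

Specimen A: after corrections the count is 40 − 2 + 3 = 41 opaque zones.
A: Mean rate = 2.4 mm / 41 years ≈ 0.059 mm/year.
B spans 13.1 / 0.059 = 222.03 years ≈ 222 opaque zones.

222 opaque zones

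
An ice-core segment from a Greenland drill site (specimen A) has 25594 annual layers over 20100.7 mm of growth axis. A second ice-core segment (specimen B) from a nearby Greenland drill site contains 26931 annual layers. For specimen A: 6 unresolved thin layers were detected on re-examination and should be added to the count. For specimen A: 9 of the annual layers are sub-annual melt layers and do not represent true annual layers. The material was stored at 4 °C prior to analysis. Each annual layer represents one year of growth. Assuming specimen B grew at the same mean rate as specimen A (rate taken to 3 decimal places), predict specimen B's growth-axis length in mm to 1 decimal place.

Specimen A: adjusted count: 25594 − 9 + 6 = 25591 annual layers.
A: 20100.7 mm over 25591 years gives 20100.7 / 25591 ≈ 0.785 mm/yr.
For B, 0.785 mm/year × 26931 years = 21140.8 mm.

21140.8 mm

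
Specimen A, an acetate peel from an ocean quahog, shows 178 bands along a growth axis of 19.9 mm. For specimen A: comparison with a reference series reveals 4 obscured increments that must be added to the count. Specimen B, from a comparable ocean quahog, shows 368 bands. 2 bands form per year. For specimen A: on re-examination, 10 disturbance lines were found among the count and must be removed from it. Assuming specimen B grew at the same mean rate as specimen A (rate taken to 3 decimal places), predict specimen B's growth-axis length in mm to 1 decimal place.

Specimen A: adjusted count: 178 − 10 + 4 = 172 bands.
Specimen A: dividing by 2 bands per year: 172 / 2 = 86 years.
A: Extension rate ≈ 19.9 / 86 = 0.231 mm/yr.
Specimen B: dividing by 2 bands per year: 368 / 2 = 184 years. B's length ≈ 0.231 × 184 = 42.5 mm.

42.5 mm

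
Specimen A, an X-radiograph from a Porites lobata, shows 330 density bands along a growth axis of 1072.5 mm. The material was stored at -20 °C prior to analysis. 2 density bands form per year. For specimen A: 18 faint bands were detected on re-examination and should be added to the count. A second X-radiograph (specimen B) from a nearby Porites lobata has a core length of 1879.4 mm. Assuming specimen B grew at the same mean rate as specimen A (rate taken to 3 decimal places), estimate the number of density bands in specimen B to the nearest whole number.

610 density bands

Specimen A: adjusted count: 330 + 18 = 348 density bands.
Specimen A: 348 density bands at 2 per year is 348 / 2 = 174 years.
A: Mean rate = 1072.5 mm / 174 years ≈ 6.164 mm/year.
B spans 1879.4 / 6.164 = 304.90 years; at 2 density bands per year that is 304.90 × 2 ≈ 610 density bands.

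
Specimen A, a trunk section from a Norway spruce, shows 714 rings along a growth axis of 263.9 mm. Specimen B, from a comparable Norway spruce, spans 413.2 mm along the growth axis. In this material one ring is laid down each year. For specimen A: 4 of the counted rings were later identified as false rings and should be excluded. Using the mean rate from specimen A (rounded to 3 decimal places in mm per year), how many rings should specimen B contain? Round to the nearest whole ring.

Specimen A: adjusted count: 714 − 4 = 710 rings.
A: Extension rate ≈ 263.9 / 710 = 0.372 mm/yr.
B spans 413.2 / 0.372 = 1110.75 years ≈ 1111 rings.

1111 rings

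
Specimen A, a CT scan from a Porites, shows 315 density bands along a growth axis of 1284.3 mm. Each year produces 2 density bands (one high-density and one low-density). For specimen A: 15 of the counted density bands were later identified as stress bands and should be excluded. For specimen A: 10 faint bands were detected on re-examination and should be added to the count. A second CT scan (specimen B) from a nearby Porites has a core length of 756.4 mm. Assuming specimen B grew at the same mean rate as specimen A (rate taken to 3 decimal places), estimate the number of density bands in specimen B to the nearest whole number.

Specimen A: correcting the raw count gives 315 − 15 + 10 = 310 true density bands.
Specimen A: with 2 density bands per year, 310 / 2 = 155 years.
A: 1284.3 mm over 155 years gives 1284.3 / 155 ≈ 8.286 mm/year.
Specimen B: 756.4 mm / 8.286 mm per year = 91.29 years; at 2 density bands per year that is 91.29 × 2 ≈ 183 density bands.

183 density bands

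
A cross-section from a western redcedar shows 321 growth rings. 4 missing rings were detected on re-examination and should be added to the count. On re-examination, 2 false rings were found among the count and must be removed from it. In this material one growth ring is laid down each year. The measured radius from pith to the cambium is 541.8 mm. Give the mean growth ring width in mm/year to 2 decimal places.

1.68 mm/year

Adjusted count: 321 − 2 + 4 = 323 growth rings.
541.8 mm over 323 years gives 541.8 / 323 ≈ 1.68 mm/year.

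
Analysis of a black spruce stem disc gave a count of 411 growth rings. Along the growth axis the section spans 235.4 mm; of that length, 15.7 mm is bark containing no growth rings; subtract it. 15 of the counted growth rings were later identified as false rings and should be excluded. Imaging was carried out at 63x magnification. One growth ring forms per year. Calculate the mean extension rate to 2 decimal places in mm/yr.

0.55 mm/yr

Adjusted count: 411 − 15 = 396 growth rings.
Removing the 15.7 mm offcut leaves 235.4 − 15.7 = 219.7 mm.
Extension rate ≈ 219.7 / 396 = 0.55 mm/yr.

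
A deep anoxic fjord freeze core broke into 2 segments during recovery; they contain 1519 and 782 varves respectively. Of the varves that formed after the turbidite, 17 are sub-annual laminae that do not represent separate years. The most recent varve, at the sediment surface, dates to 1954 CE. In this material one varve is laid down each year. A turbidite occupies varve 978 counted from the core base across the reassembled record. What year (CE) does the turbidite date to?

Total varves = 1519 + 782 = 2301.
2301 − 978 = 1323 varves lie beyond the turbidite toward the sediment surface.
Excluding 17 false varves: 1323 − 17 = 1306.
The varve at the sediment surface is 1954 CE, so the turbidite dates to 1954 − 1306 = 648 CE.

648 CE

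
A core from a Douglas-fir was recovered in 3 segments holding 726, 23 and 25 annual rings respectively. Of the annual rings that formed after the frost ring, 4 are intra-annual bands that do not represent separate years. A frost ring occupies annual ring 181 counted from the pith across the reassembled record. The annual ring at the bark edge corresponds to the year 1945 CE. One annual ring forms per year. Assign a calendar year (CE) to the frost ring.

1356 CE

Total annual rings = 726 + 23 + 25 = 774.
Between annual ring 181 and the bark edge there are 774 − 181 = 593 annual rings.
593 − 4 false = 589 true annual rings after the frost ring.
The annual ring at the bark edge is 1945 CE, so the frost ring dates to 1945 − 589 = 1356 CE.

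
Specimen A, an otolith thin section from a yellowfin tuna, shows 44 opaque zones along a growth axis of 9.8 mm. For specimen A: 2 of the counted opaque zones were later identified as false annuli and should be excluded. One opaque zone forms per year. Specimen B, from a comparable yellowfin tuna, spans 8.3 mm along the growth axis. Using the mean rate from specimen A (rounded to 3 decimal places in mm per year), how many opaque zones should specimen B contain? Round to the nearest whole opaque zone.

36 opaque zones

Specimen A: correcting the raw count gives 44 − 2 = 42 true opaque zones.
A: 9.8 mm over 42 years gives 9.8 / 42 ≈ 0.233 mm per year.
B spans 8.3 / 0.233 = 35.62 years ≈ 36 opaque zones.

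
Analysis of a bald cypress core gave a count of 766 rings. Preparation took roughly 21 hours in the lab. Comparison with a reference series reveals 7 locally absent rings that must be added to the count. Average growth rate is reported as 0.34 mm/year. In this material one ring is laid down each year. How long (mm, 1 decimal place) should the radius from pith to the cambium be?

Correcting the raw count gives 766 + 7 = 773 true rings.
773 years at 0.34 mm/year gives 0.34 × 773 = 262.8 mm.

262.8 mm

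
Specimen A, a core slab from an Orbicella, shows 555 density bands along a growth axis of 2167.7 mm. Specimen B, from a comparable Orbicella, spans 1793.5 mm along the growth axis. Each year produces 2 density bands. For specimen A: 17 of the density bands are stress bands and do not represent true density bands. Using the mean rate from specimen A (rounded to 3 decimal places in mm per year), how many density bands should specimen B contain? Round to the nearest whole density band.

445 density bands

Specimen A: after corrections the count is 555 − 17 = 538 density bands.
Specimen A: with 2 density bands per year, 538 / 2 = 269 years.
A: Mean rate = 2167.7 mm / 269 years ≈ 8.058 mm/year.
Specimen B: 1793.5 mm / 8.058 mm per year = 222.57 years; at 2 density bands per year that is 222.57 × 2 ≈ 445 density bands.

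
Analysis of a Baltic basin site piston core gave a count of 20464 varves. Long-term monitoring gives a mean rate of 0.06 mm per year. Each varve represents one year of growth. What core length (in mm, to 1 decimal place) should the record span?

20464 years of growth are recorded.
20464 years at 0.06 mm/year gives 0.06 × 20464 = 1227.8 mm.

1227.8 mm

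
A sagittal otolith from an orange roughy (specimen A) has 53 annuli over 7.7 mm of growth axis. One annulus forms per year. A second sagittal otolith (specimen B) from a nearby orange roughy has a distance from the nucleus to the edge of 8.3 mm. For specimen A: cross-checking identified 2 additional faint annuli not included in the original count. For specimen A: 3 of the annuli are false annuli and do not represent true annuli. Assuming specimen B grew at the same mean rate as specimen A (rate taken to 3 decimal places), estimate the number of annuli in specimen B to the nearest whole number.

56 annuli

Specimen A: true annulus count = 53 − 3 + 2 = 52.
A: 7.7 mm over 52 years gives 7.7 / 52 ≈ 0.148 mm/year.
For B, 8.3 / 0.148 = 56.08 years ≈ 56 annuli.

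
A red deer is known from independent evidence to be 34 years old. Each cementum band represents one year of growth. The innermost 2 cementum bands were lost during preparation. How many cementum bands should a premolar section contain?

At one cementum band per year, 34 years correspond to 34 cementum bands.
Less the 2 uncaptured cementum bands: 34 − 2 = 32.

32 cementum bands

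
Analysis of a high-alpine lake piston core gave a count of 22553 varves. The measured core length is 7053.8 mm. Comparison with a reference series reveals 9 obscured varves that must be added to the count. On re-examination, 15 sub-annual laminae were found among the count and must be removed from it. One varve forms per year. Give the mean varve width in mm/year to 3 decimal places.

Correcting the raw count gives 22553 − 15 + 9 = 22547 true varves.
7053.8 mm over 22547 years gives 7053.8 / 22547 ≈ 0.313 mm/year.

0.313 mm/year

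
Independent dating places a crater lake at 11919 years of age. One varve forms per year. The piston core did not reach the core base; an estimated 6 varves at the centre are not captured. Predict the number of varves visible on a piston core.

11913 varves

At one varve per year, 11919 years correspond to 11919 varves.
11919 − 6 missed = 11913 varves expected in the prepared section.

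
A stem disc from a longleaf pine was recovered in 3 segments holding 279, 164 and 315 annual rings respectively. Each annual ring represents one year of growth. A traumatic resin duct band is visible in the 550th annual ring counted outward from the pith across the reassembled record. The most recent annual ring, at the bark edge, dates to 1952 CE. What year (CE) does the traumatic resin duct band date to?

1744 CE

Total annual rings = 279 + 164 + 315 = 758.
758 − 550 = 208 annual rings lie beyond the traumatic resin duct band toward the bark edge.
1952 − 208 = 1744 CE.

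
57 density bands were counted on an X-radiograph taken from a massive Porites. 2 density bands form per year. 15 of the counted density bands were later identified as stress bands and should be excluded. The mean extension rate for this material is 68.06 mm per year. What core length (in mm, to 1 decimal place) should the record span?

1429.3 mm

Adjusted count: 57 − 15 = 42 density bands.
Dividing by 2 density bands per year: 42 / 2 = 21 years.
Predicted length = 68.06 mm/year × 21 years = 1429.3 mm.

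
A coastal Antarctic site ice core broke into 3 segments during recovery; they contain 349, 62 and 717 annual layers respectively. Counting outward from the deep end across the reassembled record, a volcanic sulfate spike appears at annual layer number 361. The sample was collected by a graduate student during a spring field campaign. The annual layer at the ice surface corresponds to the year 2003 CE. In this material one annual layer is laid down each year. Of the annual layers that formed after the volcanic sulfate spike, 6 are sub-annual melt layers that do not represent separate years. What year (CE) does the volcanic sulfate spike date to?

Total annual layers = 349 + 62 + 717 = 1128.
1128 − 361 = 767 annual layers lie beyond the volcanic sulfate spike toward the ice surface.
Excluding 6 false annual layers: 767 − 6 = 761.
2003 − 761 = 1242 CE.

1242 CE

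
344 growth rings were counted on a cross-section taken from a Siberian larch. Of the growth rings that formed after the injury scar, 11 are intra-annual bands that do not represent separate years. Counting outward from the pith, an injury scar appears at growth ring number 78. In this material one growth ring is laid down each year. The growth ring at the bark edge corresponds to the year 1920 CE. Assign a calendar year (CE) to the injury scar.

1665 CE

The injury scar sits at growth ring 78 from the pith, so 344 − 78 = 266 growth rings formed after it.
266 − 11 false = 255 true growth rings after the injury scar.
The growth ring at the bark edge is 1920 CE, so the injury scar dates to 1920 − 255 = 1665 CE.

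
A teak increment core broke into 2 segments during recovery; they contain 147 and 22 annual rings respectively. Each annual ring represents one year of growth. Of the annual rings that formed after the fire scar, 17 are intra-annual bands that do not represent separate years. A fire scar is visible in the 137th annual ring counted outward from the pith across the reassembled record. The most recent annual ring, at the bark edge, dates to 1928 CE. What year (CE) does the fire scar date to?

1913 CE

Total annual rings = 147 + 22 = 169.
The fire scar sits at annual ring 137 from the pith, so 169 − 137 = 32 annual rings formed after it.
Removing the 17 false annual rings leaves 32 − 17 = 15 true annual rings beyond the fire scar.
Counting back 15 years from 1928 CE places the fire scar in 1928 − 15 = 1913 CE.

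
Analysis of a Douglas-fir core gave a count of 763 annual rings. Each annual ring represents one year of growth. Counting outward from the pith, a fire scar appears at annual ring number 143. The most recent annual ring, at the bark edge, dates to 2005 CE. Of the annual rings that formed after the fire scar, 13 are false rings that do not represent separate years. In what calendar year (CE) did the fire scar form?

1398 CE

The fire scar sits at annual ring 143 from the pith, so 763 − 143 = 620 annual rings formed after it.
620 − 13 false = 607 true annual rings after the fire scar.
The annual ring at the bark edge is 2005 CE, so the fire scar dates to 2005 − 607 = 1398 CE.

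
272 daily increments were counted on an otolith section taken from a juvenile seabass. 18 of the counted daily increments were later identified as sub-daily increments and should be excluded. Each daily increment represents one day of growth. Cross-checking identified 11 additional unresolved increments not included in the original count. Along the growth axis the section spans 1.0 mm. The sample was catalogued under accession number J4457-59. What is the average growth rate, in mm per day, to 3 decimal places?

Correcting the raw count gives 272 − 18 + 11 = 265 true daily increments.
Extension rate ≈ 1.0 / 265 = 0.004 mm per day.

0.004 mm per day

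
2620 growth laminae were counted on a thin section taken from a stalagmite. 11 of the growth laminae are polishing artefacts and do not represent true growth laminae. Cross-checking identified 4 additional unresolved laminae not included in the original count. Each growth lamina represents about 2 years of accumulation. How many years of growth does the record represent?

Adjusted count: 2620 − 11 + 4 = 2613 growth laminae.
Multiplying by 2 years per growth lamina: 2613 × 2 = 5226 years.

5226 yr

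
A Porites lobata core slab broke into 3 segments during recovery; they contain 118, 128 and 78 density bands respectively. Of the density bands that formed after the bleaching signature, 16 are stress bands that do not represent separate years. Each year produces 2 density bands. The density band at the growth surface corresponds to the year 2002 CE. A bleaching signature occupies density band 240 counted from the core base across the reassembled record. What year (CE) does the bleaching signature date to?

1968 CE

Total density bands = 118 + 128 + 78 = 324.
Between density band 240 and the growth surface there are 324 − 240 = 84 density bands.
84 − 16 false = 68 true density bands after the bleaching signature.
With 2 density bands per year, 68 / 2 = 34 years.
Counting back 34 years from 2002 CE places the bleaching signature in 2002 − 34 = 1968 CE.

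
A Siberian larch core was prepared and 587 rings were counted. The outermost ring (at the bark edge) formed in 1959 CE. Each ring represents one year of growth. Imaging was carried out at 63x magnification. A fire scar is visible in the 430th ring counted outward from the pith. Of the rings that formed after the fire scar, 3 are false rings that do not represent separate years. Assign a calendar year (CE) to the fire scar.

The fire scar sits at ring 430 from the pith, so 587 − 430 = 157 rings formed after it.
Excluding 3 false rings: 157 − 3 = 154.
1959 − 154 = 1805 CE.

1805 CE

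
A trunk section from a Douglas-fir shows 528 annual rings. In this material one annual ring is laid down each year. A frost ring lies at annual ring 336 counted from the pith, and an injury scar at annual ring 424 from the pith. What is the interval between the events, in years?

88 years

424 − 336 = 88 annual rings lie between the two events.
At one annual ring per year, 88 years elapsed between them.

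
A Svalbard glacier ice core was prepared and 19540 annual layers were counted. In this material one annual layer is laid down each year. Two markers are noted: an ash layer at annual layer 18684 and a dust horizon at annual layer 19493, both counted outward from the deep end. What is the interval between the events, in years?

809 years

Separation: 19493 − 18684 = 809 annual layers.
At one annual layer per year, 809 years elapsed between them.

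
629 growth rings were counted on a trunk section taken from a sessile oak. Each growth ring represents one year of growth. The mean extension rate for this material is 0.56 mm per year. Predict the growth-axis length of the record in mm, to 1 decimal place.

629 years of growth are recorded.
Predicted length = 0.56 mm/year × 629 years = 352.2 mm.

352.2 mm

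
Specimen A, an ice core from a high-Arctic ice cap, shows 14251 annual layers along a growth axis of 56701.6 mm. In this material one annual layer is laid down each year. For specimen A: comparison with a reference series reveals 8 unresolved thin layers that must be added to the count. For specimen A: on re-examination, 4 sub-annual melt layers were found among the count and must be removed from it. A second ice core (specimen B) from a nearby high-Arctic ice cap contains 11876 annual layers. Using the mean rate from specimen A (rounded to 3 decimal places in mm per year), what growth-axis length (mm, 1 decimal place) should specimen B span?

47242.7 mm

Specimen A: adjusted count: 14251 − 4 + 8 = 14255 annual layers.
A: 56701.6 mm over 14255 years gives 56701.6 / 14255 ≈ 3.978 mm/year.
B's length ≈ 3.978 × 11876 = 47242.7 mm.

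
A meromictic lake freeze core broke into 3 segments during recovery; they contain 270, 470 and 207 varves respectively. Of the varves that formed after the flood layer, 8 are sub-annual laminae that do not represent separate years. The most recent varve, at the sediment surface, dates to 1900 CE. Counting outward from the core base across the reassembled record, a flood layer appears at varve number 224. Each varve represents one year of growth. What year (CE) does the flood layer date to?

1185 CE

Total varves = 270 + 470 + 207 = 947.
Between varve 224 and the sediment surface there are 947 − 224 = 723 varves.
Excluding 8 false varves: 723 − 8 = 715.
1900 − 715 = 1185 CE.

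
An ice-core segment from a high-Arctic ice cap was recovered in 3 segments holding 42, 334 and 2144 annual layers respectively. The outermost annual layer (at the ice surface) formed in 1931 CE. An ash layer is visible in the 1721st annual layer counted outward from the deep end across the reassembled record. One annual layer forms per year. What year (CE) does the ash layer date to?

1132 CE

Total annual layers = 42 + 334 + 2144 = 2520.
Between annual layer 1721 and the ice surface there are 2520 − 1721 = 799 annual layers.
The annual layer at the ice surface is 1931 CE, so the ash layer dates to 1931 − 799 = 1132 CE.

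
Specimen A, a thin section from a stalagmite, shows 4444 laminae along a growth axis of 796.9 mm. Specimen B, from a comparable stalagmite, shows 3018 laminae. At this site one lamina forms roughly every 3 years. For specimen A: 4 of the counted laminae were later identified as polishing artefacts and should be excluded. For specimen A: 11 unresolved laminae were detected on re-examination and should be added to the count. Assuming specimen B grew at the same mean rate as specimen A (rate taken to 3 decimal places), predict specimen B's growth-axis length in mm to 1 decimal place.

Specimen A: adjusted count: 4444 − 4 + 11 = 4451 laminae.
Specimen A: at 3 years per lamina, 4451 × 3 = 13353 years.
A: 796.9 mm over 13353 years gives 796.9 / 13353 ≈ 0.060 mm/yr.
Specimen B: multiplying by 3 years per lamina: 3018 × 3 = 9054 years. B's length ≈ 0.060 × 9054 = 543.2 mm.

543.2 mm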